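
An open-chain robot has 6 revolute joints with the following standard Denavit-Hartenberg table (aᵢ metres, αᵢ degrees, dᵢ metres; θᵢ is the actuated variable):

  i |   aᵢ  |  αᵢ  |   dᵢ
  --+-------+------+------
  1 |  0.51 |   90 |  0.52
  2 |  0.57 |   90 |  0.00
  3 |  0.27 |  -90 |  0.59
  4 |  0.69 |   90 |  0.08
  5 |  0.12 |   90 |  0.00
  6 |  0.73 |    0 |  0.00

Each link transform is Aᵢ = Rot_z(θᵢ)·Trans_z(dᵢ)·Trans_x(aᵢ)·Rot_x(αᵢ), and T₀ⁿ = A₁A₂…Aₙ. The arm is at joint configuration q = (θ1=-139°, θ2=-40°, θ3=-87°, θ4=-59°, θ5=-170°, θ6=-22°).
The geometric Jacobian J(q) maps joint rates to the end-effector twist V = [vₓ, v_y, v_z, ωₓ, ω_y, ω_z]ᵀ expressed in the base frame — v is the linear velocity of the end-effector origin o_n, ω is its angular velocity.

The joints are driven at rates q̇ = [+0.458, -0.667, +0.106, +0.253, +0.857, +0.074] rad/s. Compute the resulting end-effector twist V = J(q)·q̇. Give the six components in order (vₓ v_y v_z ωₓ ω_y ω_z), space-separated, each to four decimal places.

1.0674 0.5251 0.2399 0.0353 0.1502 -0.1371

o_n = [-0.2155, -0.7943, -0.1061]
J₁: ẑ×o_n = [0.7943, -0.2155, 0.0000], ω = ẑ
J2: z=[-0.6561, 0.7547, 0.0000] o=[-0.3849, -0.3346, 0.5200] → [-0.4725, -0.4108, 0.1737, -0.6561, 0.7547, 0.0000]
J3: z=[0.4851, 0.4217, -0.7660] o=[-0.7144, -0.6211, 0.1536] → [-0.2422, -0.2562, -0.2944, 0.4851, 0.4217, -0.7660]
J4: z=[-0.6117, -0.4624, -0.6419] o=[-0.2595, -0.5828, -0.3074] → [-0.2288, 0.0949, 0.1497, -0.6117, -0.4624, -0.6419]
J5: z=[-0.2858, 0.8858, -0.3657] o=[0.2006, -0.6476, -0.8238] → [0.5821, 0.3573, 0.4105, -0.2858, 0.8858, -0.3657]
J6: z=[-0.7305, -0.4484, -0.5151] o=[0.1261, -0.6332, -0.7308] → [-0.3631, 0.6323, -0.0355, -0.7305, -0.4484, -0.5151]
V = J·q̇ = [1.0674, 0.5251, 0.2399, 0.0353, 0.1502, -0.1371]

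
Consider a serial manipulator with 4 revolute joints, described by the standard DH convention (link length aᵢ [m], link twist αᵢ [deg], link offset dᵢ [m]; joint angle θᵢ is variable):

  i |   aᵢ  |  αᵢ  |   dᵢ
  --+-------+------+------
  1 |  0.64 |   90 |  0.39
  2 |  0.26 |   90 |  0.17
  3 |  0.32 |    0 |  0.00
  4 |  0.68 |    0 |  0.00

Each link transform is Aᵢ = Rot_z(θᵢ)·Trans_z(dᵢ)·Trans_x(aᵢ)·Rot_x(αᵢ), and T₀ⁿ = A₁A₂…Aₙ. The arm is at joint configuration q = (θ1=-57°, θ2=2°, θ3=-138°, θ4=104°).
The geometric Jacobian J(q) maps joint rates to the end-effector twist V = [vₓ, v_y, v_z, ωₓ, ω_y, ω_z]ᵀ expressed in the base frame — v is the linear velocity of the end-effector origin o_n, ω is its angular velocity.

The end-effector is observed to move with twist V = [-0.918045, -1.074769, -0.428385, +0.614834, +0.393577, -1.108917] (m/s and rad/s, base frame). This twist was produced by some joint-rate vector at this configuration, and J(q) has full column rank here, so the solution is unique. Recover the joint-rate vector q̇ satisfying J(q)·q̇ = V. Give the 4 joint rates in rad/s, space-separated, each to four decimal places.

-0.9720 -0.7300 -0.3650 0.5020

o_n = [1.0234, -0.7967, 0.4104]
J₁: ẑ×o_n = [0.7967, 1.0234, -0.0000], ω = ẑ
J2: z=[-0.8387, -0.5446, 0.0000] o=[0.3486, -0.5367, 0.3900] → [-0.0111, 0.0171, 0.5856, -0.8387, -0.5446, 0.0000]
J3: z=[0.0190, -0.0293, -0.9994] o=[0.3475, -0.8473, 0.3991] → [0.0502, -0.6757, 0.0207, 0.0190, -0.0293, -0.9994]
J4: z=[0.0190, -0.0293, -0.9994] o=[0.3977, -0.5313, 0.3908] → [-0.2658, -0.6257, 0.0133, 0.0190, -0.0293, -0.9994]
q̇ = J⁺·V = [-0.9720, -0.7300, -0.3650, 0.5020]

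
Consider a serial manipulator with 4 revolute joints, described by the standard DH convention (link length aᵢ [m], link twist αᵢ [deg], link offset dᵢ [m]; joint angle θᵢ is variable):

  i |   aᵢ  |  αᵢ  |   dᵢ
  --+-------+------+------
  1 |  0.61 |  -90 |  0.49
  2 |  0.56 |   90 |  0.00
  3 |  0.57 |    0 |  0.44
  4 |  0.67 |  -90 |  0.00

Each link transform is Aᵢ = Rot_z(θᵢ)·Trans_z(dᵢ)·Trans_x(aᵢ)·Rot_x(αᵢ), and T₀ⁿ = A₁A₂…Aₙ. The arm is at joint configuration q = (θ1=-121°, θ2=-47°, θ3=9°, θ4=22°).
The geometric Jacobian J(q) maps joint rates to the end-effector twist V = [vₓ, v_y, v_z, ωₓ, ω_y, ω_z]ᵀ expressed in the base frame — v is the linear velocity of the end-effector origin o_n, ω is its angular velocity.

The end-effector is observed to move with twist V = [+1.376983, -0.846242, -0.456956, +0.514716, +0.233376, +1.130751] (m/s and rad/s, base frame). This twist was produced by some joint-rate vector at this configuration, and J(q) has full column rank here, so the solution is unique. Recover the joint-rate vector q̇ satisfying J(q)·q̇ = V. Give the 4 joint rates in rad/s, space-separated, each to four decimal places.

0.6970 0.3210 0.4320 0.2040

o_n = [-0.3724, -1.4629, 2.0314]
J₁: ẑ×o_n = [1.4629, -0.3724, 0.0000], ω = ẑ
J2: z=[0.8572, -0.5150, 0.0000] o=[-0.3142, -0.5229, 0.4900] → [-0.7939, -1.3212, -0.8357, 0.8572, -0.5150, 0.0000]
J3: z=[0.3767, 0.6269, 0.6820] o=[-0.5109, -0.8502, 0.8996] → [1.1274, -0.3319, -0.3176, 0.3767, 0.6269, 0.6820]
J4: z=[0.3767, 0.6269, 0.6820] o=[-0.4665, -0.9494, 1.6114] → [0.6135, -0.0941, -0.2524, 0.3767, 0.6269, 0.6820]
q̇ = J⁺·V = [0.6970, 0.3210, 0.4320, 0.2040]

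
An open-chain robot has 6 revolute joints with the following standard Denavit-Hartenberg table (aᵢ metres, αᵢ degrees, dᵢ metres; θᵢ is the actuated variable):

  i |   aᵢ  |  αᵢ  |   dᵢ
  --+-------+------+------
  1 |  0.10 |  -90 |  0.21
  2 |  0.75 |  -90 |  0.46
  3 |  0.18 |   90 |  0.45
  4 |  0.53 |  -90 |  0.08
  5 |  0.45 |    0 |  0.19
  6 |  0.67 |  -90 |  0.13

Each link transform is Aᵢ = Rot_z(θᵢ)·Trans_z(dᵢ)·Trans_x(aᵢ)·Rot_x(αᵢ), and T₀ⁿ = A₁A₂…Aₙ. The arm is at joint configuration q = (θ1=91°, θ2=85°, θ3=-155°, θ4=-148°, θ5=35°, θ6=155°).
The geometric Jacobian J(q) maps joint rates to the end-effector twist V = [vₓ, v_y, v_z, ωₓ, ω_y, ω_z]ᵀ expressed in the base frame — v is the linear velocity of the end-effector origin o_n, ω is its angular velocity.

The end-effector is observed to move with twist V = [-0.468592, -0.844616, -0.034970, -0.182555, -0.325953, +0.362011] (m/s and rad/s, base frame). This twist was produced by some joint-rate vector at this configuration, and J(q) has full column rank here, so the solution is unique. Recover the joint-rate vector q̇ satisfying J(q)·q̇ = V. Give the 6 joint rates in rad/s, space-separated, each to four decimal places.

o_n = [-0.5799, 0.0940, -0.4349]
J₁: ẑ×o_n = [-0.0940, -0.5799, 0.0000], ω = ẑ
J2: z=[-0.9998, -0.0175, 0.0000] o=[-0.0017, 0.1000, 0.2100] → [0.0113, -0.6448, -0.0041, -0.9998, -0.0175, 0.0000]
J3: z=[0.0174, -0.9960, -0.0872] o=[-0.4628, 0.1573, -0.5371] → [-0.1073, 0.0084, -0.1177, 0.0174, -0.9960, -0.0872]
J4: z=[0.9068, -0.0210, 0.4210] o=[-0.5308, -0.3064, -0.4139] → [-0.1682, -0.0016, 0.3621, 0.9068, -0.0210, 0.4210]
J5: z=[-0.2379, 0.7989, 0.5524] o=[-0.2738, 0.0104, -0.7615] → [0.2147, -0.0913, 0.2246, -0.2379, 0.7989, 0.5524]
J6: z=[-0.2379, 0.7989, 0.5524] o=[-0.4248, 0.3892, -1.0304] → [0.6388, 0.0561, 0.1941, -0.2379, 0.7989, 0.5524]
q̇ = J⁺·V = [0.7160, 0.6860, -0.4550, 0.3140, -0.4790, -0.4730]

0.7160 0.6860 -0.4550 0.3140 -0.4790 -0.4730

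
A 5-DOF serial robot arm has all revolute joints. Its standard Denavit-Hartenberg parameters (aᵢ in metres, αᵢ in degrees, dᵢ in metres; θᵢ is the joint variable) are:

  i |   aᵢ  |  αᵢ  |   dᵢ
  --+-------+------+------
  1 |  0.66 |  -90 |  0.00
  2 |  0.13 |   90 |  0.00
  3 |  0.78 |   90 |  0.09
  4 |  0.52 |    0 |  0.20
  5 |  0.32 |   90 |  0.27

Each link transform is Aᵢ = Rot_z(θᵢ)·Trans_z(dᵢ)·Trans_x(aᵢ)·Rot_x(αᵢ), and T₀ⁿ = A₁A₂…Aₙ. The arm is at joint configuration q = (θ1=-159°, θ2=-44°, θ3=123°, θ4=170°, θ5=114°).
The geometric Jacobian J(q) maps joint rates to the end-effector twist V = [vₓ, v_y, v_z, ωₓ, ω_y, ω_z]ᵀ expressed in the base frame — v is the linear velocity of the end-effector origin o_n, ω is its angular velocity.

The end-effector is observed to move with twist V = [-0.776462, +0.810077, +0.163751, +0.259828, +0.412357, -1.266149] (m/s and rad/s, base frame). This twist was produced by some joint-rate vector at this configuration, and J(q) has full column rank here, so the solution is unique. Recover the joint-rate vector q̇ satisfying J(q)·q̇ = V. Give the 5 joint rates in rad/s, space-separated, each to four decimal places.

-0.9170 0.0480 0.0200 -0.4450 -0.1790

o_n = [-0.7308, -0.8649, 0.1398]
J₁: ẑ×o_n = [0.8649, -0.7308, 0.0000], ω = ẑ
J2: z=[0.3584, -0.9336, 0.0000] o=[-0.6162, -0.2365, 0.0000] → [-0.1305, -0.0501, -0.3322, 0.3584, -0.9336, 0.0000]
J3: z=[0.6485, 0.2489, 0.7193] o=[-0.7035, -0.2700, 0.0903] → [0.4403, -0.0518, -0.3790, 0.6485, 0.2489, 0.7193]
J4: z=[-0.3680, -0.7247, 0.5826] o=[-0.1254, -0.7488, -0.1401] → [-0.1352, -0.2497, -0.3960, -0.3680, -0.7247, 0.5826]
J5: z=[-0.3680, -0.7247, 0.5826] o=[-0.4816, -0.5422, 0.2352] → [0.2571, -0.1802, -0.0618, -0.3680, -0.7247, 0.5826]
q̇ = J⁺·V = [-0.9170, 0.0480, 0.0200, -0.4450, -0.1790]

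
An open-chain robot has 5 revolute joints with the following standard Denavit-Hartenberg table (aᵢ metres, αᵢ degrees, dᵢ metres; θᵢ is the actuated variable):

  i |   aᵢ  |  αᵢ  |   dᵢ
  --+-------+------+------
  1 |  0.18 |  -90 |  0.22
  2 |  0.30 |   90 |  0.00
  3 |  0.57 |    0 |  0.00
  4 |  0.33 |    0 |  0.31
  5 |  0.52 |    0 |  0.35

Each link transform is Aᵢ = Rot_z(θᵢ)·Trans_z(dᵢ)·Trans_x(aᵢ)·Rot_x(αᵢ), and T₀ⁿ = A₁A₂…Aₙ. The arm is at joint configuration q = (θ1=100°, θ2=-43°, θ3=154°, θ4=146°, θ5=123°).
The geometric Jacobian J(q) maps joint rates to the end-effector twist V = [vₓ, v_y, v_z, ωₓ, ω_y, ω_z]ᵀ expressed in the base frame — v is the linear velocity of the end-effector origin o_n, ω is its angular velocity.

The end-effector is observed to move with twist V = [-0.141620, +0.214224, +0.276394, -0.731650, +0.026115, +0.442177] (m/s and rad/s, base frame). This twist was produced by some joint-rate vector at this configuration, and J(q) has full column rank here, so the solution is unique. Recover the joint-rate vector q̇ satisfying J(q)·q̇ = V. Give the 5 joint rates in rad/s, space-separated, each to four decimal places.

o_n = [-0.3980, -0.2043, 0.8314]
J₁: ẑ×o_n = [0.2043, -0.3980, 0.0000], ω = ẑ
J2: z=[-0.9848, -0.1736, 0.0000] o=[-0.0313, 0.1773, 0.2200] → [-0.1062, 0.6021, 0.3121, -0.9848, -0.1736, 0.0000]
J3: z=[0.1184, -0.6716, 0.7314] o=[-0.0694, 0.3933, 0.4246] → [0.1638, -0.2885, -0.2915, 0.1184, -0.6716, 0.7314]
J4: z=[0.1184, -0.6716, 0.7314] o=[-0.2504, -0.0190, 0.0752] → [-0.3724, -0.1975, -0.1211, 0.1184, -0.6716, 0.7314]
J5: z=[0.1184, -0.6716, 0.7314] o=[0.0468, -0.0588, 0.4145] → [-0.1736, -0.3747, -0.3160, 0.1184, -0.6716, 0.7314]
q̇ = J⁺·V = [0.6060, 0.7160, -0.6800, -0.0060, 0.4620]

0.6060 0.7160 -0.6800 -0.0060 0.4620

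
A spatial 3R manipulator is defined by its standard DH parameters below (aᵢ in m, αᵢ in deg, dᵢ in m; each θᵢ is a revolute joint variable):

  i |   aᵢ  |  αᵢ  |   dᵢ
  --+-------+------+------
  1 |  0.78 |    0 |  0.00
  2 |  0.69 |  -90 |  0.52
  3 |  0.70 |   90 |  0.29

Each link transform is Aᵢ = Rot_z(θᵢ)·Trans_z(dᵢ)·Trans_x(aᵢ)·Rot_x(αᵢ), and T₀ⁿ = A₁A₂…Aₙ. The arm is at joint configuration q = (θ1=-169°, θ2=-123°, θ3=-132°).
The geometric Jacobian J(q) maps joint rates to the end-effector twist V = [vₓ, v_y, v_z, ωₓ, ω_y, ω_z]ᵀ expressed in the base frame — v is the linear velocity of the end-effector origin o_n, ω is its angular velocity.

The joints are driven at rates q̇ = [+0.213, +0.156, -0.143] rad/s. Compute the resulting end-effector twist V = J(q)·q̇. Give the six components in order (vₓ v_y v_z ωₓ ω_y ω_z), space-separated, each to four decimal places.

o_n = [-0.9515, 0.1653, 1.0402]
J₁: ẑ×o_n = [-0.1653, -0.9515, 0.0000], ω = ẑ
J2: z=[0.0000, 0.0000, 1.0000] o=[-0.7657, -0.1488, 0.0000] → [-0.3141, -0.1859, 0.0000, 0.0000, 0.0000, 1.0000]
J3: z=[-0.9272, 0.3746, 0.0000] o=[-0.5072, 0.4909, 0.5200] → [0.1949, 0.4823, 0.4684, -0.9272, 0.3746, 0.0000]
V = J·q̇ = [-0.1121, -0.3006, -0.0670, 0.1326, -0.0536, 0.3690]

-0.1121 -0.3006 -0.0670 0.1326 -0.0536 0.3690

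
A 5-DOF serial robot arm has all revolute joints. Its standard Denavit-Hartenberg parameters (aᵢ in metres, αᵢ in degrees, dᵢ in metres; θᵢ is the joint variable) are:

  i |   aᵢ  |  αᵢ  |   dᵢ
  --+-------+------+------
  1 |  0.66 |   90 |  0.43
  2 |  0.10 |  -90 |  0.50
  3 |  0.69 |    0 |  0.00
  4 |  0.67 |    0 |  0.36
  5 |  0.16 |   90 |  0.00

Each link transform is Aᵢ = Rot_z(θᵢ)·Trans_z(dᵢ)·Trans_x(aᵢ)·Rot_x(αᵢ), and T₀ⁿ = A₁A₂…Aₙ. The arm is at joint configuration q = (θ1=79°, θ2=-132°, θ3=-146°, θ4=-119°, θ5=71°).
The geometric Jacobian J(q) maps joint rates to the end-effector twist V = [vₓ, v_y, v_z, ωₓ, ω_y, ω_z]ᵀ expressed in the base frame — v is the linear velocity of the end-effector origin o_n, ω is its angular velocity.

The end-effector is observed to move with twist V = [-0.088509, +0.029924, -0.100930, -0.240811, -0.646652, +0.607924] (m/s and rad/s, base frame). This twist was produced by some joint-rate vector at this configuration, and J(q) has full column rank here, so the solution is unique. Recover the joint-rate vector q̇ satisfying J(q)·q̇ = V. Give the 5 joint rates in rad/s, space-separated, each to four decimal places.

-0.0050 -0.1130 0.0690 -0.0140 -0.9710

o_n = [0.4409, 1.3266, 0.6987]
J₁: ẑ×o_n = [-1.3266, 0.4409, 0.0000], ω = ẑ
J2: z=[0.9816, -0.1908, 0.0000] o=[0.1259, 0.6479, 0.4300] → [-0.0513, -0.2637, 0.7263, 0.9816, -0.1908, 0.0000]
J3: z=[0.1418, 0.7295, -0.6691] o=[0.6040, 0.4868, 0.3557] → [0.8121, 0.0605, 0.2380, 0.1418, 0.7295, -0.6691]
J4: z=[0.1418, 0.7295, -0.6691] o=[1.0558, 0.7889, 0.7808] → [0.2999, 0.4231, 0.5248, 0.1418, 0.7295, -0.6691]
J5: z=[0.1418, 0.7295, -0.6691] o=[0.4591, 1.2172, 0.5833] → [0.1573, -0.0042, 0.0288, 0.1418, 0.7295, -0.6691]
q̇ = J⁺·V = [-0.0050, -0.1130, 0.0690, -0.0140, -0.9710]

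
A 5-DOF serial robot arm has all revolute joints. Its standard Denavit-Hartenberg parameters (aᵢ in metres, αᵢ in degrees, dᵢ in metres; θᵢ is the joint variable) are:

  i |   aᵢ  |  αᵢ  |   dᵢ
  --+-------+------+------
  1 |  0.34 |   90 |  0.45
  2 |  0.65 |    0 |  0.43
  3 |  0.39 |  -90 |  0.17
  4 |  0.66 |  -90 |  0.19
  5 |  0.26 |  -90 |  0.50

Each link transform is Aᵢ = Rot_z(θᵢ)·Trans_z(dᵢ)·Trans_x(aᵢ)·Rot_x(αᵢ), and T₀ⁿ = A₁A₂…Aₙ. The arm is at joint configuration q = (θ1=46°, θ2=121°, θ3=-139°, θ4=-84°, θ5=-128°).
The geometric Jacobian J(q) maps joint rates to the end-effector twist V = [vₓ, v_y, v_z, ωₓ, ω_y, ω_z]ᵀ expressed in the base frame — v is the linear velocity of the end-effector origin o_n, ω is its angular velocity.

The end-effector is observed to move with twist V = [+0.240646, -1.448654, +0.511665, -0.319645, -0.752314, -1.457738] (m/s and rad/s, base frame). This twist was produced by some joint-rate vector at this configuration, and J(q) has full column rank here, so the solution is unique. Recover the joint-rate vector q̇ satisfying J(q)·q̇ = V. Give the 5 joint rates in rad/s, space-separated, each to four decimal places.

-0.7920 -0.6770 0.9150 -0.8690 -0.5230

o_n = [1.4608, 0.0084, 1.0924]
J₁: ẑ×o_n = [-0.0084, 1.4608, 0.0000], ω = ẑ
J2: z=[0.7193, -0.6947, 0.0000] o=[0.2362, 0.2446, 0.4500] → [-0.4462, -0.4621, 0.6808, 0.7193, -0.6947, 0.0000]
J3: z=[0.7193, -0.6947, 0.0000] o=[0.3129, -0.2949, 1.0072] → [-0.0592, -0.0613, 1.0156, 0.7193, -0.6947, 0.0000]
J4: z=[0.2147, 0.2223, 0.9511] o=[0.6929, -0.1462, 0.8866] → [-0.1013, 0.6861, -0.1375, 0.2147, 0.2223, 0.9511]
J5: z=[0.5818, 0.7530, -0.3073] o=[1.2514, -0.5128, 1.0460] → [0.1951, -0.0913, 0.1456, 0.5818, 0.7530, -0.3073]
q̇ = J⁺·V = [-0.7920, -0.6770, 0.9150, -0.8690, -0.5230]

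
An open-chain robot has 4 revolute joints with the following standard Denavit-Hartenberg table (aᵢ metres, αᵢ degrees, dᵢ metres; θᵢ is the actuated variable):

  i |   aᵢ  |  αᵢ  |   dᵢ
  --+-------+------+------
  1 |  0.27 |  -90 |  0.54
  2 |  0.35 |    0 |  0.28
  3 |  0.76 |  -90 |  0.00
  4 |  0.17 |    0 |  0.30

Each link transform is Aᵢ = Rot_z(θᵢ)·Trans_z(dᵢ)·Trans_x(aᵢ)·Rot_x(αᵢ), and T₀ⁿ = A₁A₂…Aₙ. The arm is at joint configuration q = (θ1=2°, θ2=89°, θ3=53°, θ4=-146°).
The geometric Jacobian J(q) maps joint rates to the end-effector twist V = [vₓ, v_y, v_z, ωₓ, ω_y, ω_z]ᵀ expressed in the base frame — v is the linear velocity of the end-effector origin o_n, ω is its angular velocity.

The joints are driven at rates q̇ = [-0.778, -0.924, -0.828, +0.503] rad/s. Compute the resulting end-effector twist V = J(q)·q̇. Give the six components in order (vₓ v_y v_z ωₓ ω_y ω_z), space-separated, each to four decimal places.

0.8173 0.4081 -1.2021 -0.2483 -1.7617 -0.3816

o_n = [-0.4093, 0.3610, 0.0453]
J₁: ẑ×o_n = [-0.3610, -0.4093, 0.0000], ω = ẑ
J2: z=[-0.0349, 0.9994, 0.0000] o=[0.2698, 0.0094, 0.5400] → [-0.4944, -0.0173, 0.6664, -0.0349, 0.9994, 0.0000]
J3: z=[-0.0349, 0.9994, 0.0000] o=[0.2662, 0.2895, 0.1901] → [-0.1446, -0.0051, 0.6725, -0.0349, 0.9994, 0.0000]
J4: z=[-0.6153, -0.0215, 0.7880] o=[-0.3324, 0.2686, -0.2778] → [-0.0798, 0.1382, -0.0585, -0.6153, -0.0215, 0.7880]
V = J·q̇ = [0.8173, 0.4081, -1.2021, -0.2483, -1.7617, -0.3816]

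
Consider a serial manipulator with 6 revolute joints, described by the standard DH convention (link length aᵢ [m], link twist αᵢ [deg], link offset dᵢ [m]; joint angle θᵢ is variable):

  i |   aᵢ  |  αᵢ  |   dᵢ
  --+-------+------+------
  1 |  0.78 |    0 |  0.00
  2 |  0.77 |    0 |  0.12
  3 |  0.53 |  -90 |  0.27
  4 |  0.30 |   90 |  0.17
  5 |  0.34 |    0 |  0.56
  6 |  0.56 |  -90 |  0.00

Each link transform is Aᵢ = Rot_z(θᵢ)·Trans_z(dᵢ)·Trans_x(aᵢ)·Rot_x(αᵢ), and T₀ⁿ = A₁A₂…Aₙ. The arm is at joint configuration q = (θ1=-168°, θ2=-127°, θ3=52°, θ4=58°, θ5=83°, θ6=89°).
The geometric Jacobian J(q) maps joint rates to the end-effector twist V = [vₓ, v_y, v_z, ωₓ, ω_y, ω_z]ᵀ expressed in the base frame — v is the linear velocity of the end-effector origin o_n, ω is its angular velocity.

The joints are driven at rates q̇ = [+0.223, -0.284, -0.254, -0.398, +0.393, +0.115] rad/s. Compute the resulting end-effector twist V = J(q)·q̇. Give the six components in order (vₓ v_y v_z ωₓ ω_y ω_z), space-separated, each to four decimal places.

0.6096 -0.0283 0.2901 0.1590 0.5645 -0.0458

o_n = [-1.3641, 1.0647, 0.8675]
J₁: ẑ×o_n = [-1.0647, -1.3641, 0.0000], ω = ẑ
J2: z=[0.0000, 0.0000, 1.0000] o=[-0.7630, -0.1622, 0.0000] → [-1.2268, -0.6011, 0.0000, 0.0000, 0.0000, 1.0000]
J3: z=[0.0000, 0.0000, 1.0000] o=[-0.4375, 0.5357, 0.1200] → [-0.5290, -0.9265, 0.0000, 0.0000, 0.0000, 1.0000]
J4: z=[-0.8910, -0.4540, 0.0000] o=[-0.6782, 1.0079, 0.3900] → [-0.2168, 0.4254, -0.3620, -0.8910, -0.4540, 0.0000]
J5: z=[-0.3850, 0.7556, 0.5299] o=[-0.9018, 1.0724, 0.1356] → [0.5571, 0.0368, 0.3523, -0.3850, 0.7556, 0.5299]
J6: z=[-0.3850, 0.7556, 0.5299] o=[-1.4281, 1.3619, 0.3972] → [0.5129, 0.2150, 0.0661, -0.3850, 0.7556, 0.5299]
V = J·q̇ = [0.6096, -0.0283, 0.2901, 0.1590, 0.5645, -0.0458]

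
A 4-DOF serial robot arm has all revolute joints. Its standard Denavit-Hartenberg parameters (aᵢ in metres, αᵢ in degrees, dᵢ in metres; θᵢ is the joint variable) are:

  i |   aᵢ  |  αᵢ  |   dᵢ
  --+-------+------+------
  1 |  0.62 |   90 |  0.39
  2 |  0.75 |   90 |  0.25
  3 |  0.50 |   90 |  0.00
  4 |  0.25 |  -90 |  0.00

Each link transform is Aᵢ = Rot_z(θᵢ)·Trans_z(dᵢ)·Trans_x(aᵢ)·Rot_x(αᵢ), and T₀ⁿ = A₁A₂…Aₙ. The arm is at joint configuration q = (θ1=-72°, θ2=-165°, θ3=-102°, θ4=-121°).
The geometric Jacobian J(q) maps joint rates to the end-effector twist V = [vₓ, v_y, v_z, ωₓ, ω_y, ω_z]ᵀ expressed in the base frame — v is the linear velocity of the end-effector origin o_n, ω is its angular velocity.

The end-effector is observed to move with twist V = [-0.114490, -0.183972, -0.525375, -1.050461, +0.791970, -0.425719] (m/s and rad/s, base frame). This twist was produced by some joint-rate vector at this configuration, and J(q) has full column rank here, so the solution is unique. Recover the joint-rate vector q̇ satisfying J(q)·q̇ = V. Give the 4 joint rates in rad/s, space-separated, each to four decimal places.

o_n = [0.1155, 0.0106, 0.0089]
J₁: ẑ×o_n = [-0.0106, 0.1155, 0.0000], ω = ẑ
J2: z=[-0.9511, -0.3090, 0.0000] o=[0.1916, -0.5897, 0.3900] → [0.1178, -0.3625, -0.5944, -0.9511, -0.3090, 0.0000]
J3: z=[-0.0800, 0.2462, 0.9659] o=[-0.2700, 0.0221, 0.1959] → [-0.0350, 0.3574, -0.0940, -0.0800, 0.2462, 0.9659]
J4: z=[0.0942, -0.9628, 0.2532] o=[0.2261, 0.0777, 0.2228] → [0.2229, -0.0079, -0.1128, 0.0942, -0.9628, 0.2532]
q̇ = J⁺·V = [-0.8730, 0.9510, 0.7110, -0.9460]

-0.8730 0.9510 0.7110 -0.9460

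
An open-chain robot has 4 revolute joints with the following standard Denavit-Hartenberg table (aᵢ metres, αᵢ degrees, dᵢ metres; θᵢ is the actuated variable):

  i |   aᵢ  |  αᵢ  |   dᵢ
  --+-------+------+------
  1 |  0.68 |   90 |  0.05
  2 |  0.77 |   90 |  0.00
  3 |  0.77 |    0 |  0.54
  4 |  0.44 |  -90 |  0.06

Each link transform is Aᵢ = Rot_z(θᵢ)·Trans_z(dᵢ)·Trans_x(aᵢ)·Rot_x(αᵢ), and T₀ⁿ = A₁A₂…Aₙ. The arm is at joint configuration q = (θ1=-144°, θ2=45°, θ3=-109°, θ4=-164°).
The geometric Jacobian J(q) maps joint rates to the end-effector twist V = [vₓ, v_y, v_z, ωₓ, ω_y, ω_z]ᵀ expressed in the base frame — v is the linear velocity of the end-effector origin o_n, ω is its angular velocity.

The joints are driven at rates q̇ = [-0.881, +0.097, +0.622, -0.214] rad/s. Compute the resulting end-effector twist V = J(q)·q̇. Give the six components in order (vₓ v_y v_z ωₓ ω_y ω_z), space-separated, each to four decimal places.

-1.0497 0.6763 0.2718 -0.2904 -0.0911 -1.1695

o_n = [-1.0340, -1.1080, 0.0092]
J₁: ẑ×o_n = [1.1080, -1.0340, 0.0000], ω = ẑ
J2: z=[-0.5878, 0.8090, 0.0000] o=[-0.5501, -0.3997, 0.0500] → [-0.0330, -0.0240, 0.8078, -0.5878, 0.8090, 0.0000]
J3: z=[-0.5721, -0.4156, -0.7071] o=[-0.9906, -0.7197, 0.5945] → [-0.0313, -0.3042, 0.2041, -0.5721, -0.4156, -0.7071]
J4: z=[-0.5721, -0.4156, -0.7071] o=[-0.7282, -1.4290, 0.0354] → [0.2378, 0.2013, -0.3107, -0.5721, -0.4156, -0.7071]
V = J·q̇ = [-1.0497, 0.6763, 0.2718, -0.2904, -0.0911, -1.1695]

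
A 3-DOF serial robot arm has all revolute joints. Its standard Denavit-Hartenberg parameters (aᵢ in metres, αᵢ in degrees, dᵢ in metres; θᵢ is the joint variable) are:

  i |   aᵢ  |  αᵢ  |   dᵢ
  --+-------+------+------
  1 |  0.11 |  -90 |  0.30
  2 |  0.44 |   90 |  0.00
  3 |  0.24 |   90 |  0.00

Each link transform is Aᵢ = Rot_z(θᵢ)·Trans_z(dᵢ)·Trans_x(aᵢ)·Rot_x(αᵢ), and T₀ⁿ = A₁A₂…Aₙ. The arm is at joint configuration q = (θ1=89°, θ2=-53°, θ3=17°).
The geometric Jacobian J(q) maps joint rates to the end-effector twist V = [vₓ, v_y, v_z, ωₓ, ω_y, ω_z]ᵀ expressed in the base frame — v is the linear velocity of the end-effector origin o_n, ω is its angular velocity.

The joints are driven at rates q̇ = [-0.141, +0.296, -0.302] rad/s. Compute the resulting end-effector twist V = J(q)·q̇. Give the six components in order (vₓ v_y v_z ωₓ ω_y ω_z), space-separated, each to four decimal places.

0.1448 0.1784 -0.1023 -0.2917 0.2463 -0.3227

o_n = [-0.0612, 0.5141, 0.8347]
J₁: ẑ×o_n = [-0.5141, -0.0612, 0.0000], ω = ẑ
J2: z=[-0.9998, 0.0175, 0.0000] o=[0.0019, 0.1100, 0.3000] → [0.0093, 0.5346, -0.4029, -0.9998, 0.0175, 0.0000]
J3: z=[-0.0139, -0.7985, 0.6018] o=[0.0065, 0.3747, 0.6514] → [-0.2302, -0.0382, -0.0560, -0.0139, -0.7985, 0.6018]
V = J·q̇ = [0.1448, 0.1784, -0.1023, -0.2917, 0.2463, -0.3227]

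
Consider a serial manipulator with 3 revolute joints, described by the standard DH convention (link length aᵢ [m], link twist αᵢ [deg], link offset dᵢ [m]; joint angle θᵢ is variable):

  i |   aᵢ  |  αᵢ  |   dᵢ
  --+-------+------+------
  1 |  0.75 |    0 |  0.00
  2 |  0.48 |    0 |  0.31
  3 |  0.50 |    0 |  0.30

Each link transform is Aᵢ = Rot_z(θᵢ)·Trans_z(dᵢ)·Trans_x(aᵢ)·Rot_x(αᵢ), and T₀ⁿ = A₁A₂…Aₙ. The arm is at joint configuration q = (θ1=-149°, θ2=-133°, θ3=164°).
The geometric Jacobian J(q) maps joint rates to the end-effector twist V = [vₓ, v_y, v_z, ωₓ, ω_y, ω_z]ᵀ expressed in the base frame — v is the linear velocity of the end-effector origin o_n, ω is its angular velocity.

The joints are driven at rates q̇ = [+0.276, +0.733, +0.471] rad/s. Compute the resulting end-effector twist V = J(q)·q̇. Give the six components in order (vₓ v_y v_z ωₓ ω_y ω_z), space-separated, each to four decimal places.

o_n = [-0.7778, -0.3582, 0.6100]
J₁: ẑ×o_n = [0.3582, -0.7778, 0.0000], ω = ẑ
J2: z=[0.0000, 0.0000, 1.0000] o=[-0.6429, -0.3863, 0.0000] → [-0.0280, -0.1349, 0.0000, 0.0000, 0.0000, 1.0000]
J3: z=[0.0000, 0.0000, 1.0000] o=[-0.5431, 0.0832, 0.3100] → [0.4415, -0.2347, 0.0000, 0.0000, 0.0000, 1.0000]
V = J·q̇ = [0.2863, -0.4241, 0.0000, 0.0000, 0.0000, 1.4800]

0.2863 -0.4241 0.0000 0.0000 0.0000 1.4800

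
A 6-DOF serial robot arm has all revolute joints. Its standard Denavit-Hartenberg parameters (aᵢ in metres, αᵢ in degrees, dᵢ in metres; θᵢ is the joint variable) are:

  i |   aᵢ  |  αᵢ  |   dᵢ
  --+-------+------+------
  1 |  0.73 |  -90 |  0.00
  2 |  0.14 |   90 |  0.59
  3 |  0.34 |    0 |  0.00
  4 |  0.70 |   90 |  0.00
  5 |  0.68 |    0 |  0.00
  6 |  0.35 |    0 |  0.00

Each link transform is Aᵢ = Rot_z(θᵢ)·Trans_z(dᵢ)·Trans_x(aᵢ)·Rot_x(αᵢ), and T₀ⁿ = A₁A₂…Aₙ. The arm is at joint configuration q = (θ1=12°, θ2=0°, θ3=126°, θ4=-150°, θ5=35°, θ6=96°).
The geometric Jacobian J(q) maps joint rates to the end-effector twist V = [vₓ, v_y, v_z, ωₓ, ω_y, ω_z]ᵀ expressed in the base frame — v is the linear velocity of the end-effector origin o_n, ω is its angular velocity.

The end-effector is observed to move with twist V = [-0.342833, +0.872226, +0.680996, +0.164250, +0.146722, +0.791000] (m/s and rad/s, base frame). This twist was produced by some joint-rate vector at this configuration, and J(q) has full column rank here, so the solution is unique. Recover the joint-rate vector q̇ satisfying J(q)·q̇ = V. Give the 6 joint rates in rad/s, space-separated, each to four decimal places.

0.2280 -0.3200 0.0170 0.5460 0.5240 -0.9940

o_n = [1.4806, 0.7719, 0.6542]
J₁: ẑ×o_n = [-0.7719, 1.4806, 0.0000], ω = ẑ
J2: z=[-0.2079, 0.9781, 0.0000] o=[0.7140, 0.1518, 0.0000] → [0.6399, 0.1360, -0.8787, -0.2079, 0.9781, 0.0000]
J3: z=[0.0000, -0.0000, 1.0000] o=[0.7283, 0.7580, 0.0000] → [-0.0139, 0.7523, 0.0000, 0.0000, -0.0000, 1.0000]
J4: z=[0.0000, -0.0000, 1.0000] o=[0.4757, 0.9855, 0.0000] → [0.2136, 1.0050, 0.0000, 0.0000, -0.0000, 1.0000]
J5: z=[-0.2079, -0.9781, 0.0000] o=[1.1604, 0.8400, 0.0000] → [-0.6399, 0.1360, 0.3274, -0.2079, -0.9781, 0.0000]
J6: z=[-0.2079, -0.9781, 0.0000] o=[1.7052, 0.7241, 0.3900] → [-0.2584, 0.0549, -0.2296, -0.2079, -0.9781, 0.0000]
q̇ = J⁺·V = [0.2280, -0.3200, 0.0170, 0.5460, 0.5240, -0.9940]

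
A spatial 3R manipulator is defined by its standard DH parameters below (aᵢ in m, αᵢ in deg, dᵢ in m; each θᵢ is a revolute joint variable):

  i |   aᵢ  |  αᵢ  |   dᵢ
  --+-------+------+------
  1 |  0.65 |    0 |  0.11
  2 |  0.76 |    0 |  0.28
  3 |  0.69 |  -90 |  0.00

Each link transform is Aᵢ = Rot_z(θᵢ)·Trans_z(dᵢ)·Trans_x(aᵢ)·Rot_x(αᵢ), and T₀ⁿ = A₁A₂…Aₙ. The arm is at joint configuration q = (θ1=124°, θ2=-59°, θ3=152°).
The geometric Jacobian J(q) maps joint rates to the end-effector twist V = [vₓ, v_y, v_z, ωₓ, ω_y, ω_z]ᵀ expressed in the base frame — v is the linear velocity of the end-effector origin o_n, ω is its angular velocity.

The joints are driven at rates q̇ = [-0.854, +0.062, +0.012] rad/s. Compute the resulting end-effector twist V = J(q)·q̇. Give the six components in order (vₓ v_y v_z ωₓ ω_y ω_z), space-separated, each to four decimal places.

0.6818 0.4859 0.0000 0.0000 0.0000 -0.7800

o_n = [-0.5933, 0.8124, 0.3900]
J₁: ẑ×o_n = [-0.8124, -0.5933, 0.0000], ω = ẑ
J2: z=[0.0000, 0.0000, 1.0000] o=[-0.3635, 0.5389, 0.1100] → [-0.2735, -0.2299, 0.0000, 0.0000, 0.0000, 1.0000]
J3: z=[0.0000, 0.0000, 1.0000] o=[-0.0423, 1.2277, 0.3900] → [0.4153, -0.5511, 0.0000, 0.0000, 0.0000, 1.0000]
V = J·q̇ = [0.6818, 0.4859, 0.0000, 0.0000, 0.0000, -0.7800]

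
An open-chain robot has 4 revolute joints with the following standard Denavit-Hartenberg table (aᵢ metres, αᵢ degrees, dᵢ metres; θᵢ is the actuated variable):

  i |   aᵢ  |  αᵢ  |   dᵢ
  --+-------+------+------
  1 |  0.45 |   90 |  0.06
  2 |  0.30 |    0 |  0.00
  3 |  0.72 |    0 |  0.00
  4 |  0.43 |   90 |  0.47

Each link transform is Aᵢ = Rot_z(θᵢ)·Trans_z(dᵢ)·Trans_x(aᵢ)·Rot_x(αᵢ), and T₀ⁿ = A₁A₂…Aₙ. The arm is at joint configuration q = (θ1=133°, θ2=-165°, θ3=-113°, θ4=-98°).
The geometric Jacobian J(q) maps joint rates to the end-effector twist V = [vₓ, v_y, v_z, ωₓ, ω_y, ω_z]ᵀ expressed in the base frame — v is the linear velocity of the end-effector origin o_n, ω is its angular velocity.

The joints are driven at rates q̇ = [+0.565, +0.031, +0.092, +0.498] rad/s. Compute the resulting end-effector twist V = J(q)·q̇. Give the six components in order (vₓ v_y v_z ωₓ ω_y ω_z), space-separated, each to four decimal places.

-0.4515 -0.0740 0.2600 0.4542 0.4235 0.5650

o_n = [-0.1158, 0.8133, 0.5768]
J₁: ẑ×o_n = [-0.8133, -0.1158, 0.0000], ω = ẑ
J2: z=[0.7314, 0.6820, 0.0000] o=[-0.3069, 0.3291, 0.0600] → [0.3525, -0.3780, 0.2238, 0.7314, 0.6820, 0.0000]
J3: z=[0.7314, 0.6820, 0.0000] o=[-0.1093, 0.1172, -0.0176] → [0.4054, -0.4348, 0.5135, 0.7314, 0.6820, 0.0000]
J4: z=[0.7314, 0.6820, 0.0000] o=[-0.1776, 0.1905, 0.6953] → [-0.0808, 0.0867, 0.4133, 0.7314, 0.6820, 0.0000]
V = J·q̇ = [-0.4515, -0.0740, 0.2600, 0.4542, 0.4235, 0.5650]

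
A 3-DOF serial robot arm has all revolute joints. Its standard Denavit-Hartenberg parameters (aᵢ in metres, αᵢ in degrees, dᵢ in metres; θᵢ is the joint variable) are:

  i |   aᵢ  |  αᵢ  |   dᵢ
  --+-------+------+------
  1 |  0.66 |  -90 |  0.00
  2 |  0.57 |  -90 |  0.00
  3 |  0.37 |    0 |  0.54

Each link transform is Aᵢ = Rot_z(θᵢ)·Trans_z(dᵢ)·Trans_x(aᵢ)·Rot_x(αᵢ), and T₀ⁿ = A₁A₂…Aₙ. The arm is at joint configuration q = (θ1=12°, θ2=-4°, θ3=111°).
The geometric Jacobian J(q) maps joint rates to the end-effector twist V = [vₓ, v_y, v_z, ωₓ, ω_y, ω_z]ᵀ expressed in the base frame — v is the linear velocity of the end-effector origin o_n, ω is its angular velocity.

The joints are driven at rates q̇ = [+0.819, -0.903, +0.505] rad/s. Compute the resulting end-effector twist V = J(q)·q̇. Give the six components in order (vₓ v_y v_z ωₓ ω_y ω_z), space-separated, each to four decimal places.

0.3483 1.0920 0.4159 0.2222 -0.8759 0.3152

o_n = [1.1810, -0.1021, -0.5082]
J₁: ẑ×o_n = [0.1021, 1.1810, -0.0000], ω = ẑ
J2: z=[-0.2079, 0.9781, 0.0000] o=[0.6456, 0.1372, 0.0000] → [-0.4971, -0.1057, -0.4740, -0.2079, 0.9781, 0.0000]
J3: z=[0.0682, 0.0145, -0.9976] o=[1.2018, 0.2554, 0.0398] → [-0.3646, 0.0581, -0.0241, 0.0682, 0.0145, -0.9976]
V = J·q̇ = [0.3483, 1.0920, 0.4159, 0.2222, -0.8759, 0.3152]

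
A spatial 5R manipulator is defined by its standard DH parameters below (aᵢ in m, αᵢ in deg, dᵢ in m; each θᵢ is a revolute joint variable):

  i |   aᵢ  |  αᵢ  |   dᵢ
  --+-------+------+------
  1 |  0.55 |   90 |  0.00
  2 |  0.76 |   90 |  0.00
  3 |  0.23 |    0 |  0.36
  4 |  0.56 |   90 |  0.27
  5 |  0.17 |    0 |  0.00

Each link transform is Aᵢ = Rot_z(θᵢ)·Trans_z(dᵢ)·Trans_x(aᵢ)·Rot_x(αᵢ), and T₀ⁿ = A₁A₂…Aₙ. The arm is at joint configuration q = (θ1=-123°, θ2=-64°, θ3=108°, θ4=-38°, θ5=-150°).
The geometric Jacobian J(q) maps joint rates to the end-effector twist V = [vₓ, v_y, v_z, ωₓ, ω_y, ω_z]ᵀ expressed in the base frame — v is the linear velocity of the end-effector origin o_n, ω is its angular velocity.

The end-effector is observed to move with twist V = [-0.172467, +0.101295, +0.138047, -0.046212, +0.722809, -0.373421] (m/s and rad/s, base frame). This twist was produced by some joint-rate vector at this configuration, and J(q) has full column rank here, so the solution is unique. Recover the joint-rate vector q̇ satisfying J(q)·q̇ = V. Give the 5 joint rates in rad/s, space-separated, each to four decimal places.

-0.3420 0.3500 0.0230 0.5130 -0.2410

o_n = [-0.7397, -0.0252, -0.9850]
J₁: ẑ×o_n = [0.0252, -0.7397, 0.0000], ω = ẑ
J2: z=[-0.8387, 0.5446, 0.0000] o=[-0.2996, -0.4613, 0.0000] → [-0.5365, -0.8261, -0.1259, -0.8387, 0.5446, 0.0000]
J3: z=[0.4895, 0.7538, -0.4384] o=[-0.4810, -0.7407, -0.6831] → [0.0860, 0.2612, 0.5452, 0.4895, 0.7538, -0.4384]
J4: z=[0.4895, 0.7538, -0.4384] o=[-0.4713, -0.3241, -0.7770] → [-0.0258, 0.2195, 0.3486, 0.4895, 0.7538, -0.4384]
J5: z=[0.0625, -0.5318, -0.8446] o=[-0.8262, 0.0957, -1.0675] → [-0.1460, -0.0782, 0.0384, 0.0625, -0.5318, -0.8446]
q̇ = J⁺·V = [-0.3420, 0.3500, 0.0230, 0.5130, -0.2410]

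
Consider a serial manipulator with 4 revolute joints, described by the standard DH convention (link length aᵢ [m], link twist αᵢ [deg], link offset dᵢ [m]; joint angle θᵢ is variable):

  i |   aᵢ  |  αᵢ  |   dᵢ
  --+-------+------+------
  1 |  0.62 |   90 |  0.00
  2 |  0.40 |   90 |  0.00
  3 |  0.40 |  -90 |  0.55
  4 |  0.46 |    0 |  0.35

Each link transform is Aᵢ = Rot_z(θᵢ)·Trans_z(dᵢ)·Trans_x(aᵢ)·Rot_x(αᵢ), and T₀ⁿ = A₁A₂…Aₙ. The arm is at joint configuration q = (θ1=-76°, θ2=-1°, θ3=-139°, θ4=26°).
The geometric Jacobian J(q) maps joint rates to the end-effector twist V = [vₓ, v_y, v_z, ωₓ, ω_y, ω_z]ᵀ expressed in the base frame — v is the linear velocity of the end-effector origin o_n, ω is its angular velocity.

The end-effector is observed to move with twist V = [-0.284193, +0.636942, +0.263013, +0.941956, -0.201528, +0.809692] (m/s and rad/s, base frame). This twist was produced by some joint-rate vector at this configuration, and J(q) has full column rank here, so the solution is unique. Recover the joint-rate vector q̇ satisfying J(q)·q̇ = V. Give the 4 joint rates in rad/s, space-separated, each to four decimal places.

o_n = [0.9264, -0.4179, -0.3486]
J₁: ẑ×o_n = [0.4179, 0.9264, -0.0000], ω = ẑ
J2: z=[-0.9703, -0.2419, 0.0000] o=[0.1500, -0.6016, 0.0000] → [0.0843, -0.3382, 0.0096, -0.9703, -0.2419, 0.0000]
J3: z=[-0.0042, 0.0169, -0.9998] o=[0.2467, -0.9896, -0.0070] → [0.5659, -0.6810, -0.0139, -0.0042, 0.0169, -0.9998]
J4: z=[0.8910, -0.4539, -0.0114] o=[0.4260, -0.6240, -0.5516] → [-0.0898, -0.1867, 0.4107, 0.8910, -0.4539, -0.0114]
q̇ = J⁺·V = [0.2720, -0.3890, -0.5450, 0.6310]

0.2720 -0.3890 -0.5450 0.6310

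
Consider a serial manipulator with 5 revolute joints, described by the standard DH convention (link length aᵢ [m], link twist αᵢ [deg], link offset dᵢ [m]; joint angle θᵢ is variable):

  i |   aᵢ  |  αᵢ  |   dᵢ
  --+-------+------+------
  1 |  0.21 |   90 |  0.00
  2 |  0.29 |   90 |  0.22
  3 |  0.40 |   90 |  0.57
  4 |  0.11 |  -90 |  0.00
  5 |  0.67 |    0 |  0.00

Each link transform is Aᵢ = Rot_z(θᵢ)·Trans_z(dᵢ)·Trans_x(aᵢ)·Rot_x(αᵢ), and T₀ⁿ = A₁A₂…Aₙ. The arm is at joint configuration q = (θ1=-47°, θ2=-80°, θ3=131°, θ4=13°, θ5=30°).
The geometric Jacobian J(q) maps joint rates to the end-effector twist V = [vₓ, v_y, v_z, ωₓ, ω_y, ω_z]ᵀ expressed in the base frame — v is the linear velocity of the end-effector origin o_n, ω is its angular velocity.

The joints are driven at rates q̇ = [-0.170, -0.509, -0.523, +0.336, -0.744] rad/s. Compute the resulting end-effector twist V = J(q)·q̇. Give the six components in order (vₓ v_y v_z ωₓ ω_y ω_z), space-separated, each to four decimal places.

o_n = [-1.0150, -0.0988, 0.5304]
J₁: ẑ×o_n = [0.0988, -1.0150, 0.0000], ω = ẑ
J2: z=[-0.7314, -0.6820, 0.0000] o=[0.1432, -0.1536, 0.0000] → [-0.3617, 0.3879, -0.8300, -0.7314, -0.6820, 0.0000]
J3: z=[-0.6716, 0.7202, -0.1736] o=[0.0167, -0.3405, -0.2856] → [0.6297, 0.7272, 0.5807, -0.6716, 0.7202, -0.1736]
J4: z=[-0.3904, -0.5433, -0.7432] o=[-0.6180, -0.1025, -0.1261] → [-0.3539, 0.5514, -0.2171, -0.3904, -0.5433, -0.7432]
J5: z=[-0.5128, 0.7988, -0.3145] o=[-0.7021, -0.1309, -0.0612] → [0.4827, 0.4018, 0.2335, -0.5128, 0.7988, -0.3145]
V = J·q̇ = [-0.6400, -0.5189, -0.1279, 0.9738, -0.8064, -0.0949]

-0.6400 -0.5189 -0.1279 0.9738 -0.8064 -0.0949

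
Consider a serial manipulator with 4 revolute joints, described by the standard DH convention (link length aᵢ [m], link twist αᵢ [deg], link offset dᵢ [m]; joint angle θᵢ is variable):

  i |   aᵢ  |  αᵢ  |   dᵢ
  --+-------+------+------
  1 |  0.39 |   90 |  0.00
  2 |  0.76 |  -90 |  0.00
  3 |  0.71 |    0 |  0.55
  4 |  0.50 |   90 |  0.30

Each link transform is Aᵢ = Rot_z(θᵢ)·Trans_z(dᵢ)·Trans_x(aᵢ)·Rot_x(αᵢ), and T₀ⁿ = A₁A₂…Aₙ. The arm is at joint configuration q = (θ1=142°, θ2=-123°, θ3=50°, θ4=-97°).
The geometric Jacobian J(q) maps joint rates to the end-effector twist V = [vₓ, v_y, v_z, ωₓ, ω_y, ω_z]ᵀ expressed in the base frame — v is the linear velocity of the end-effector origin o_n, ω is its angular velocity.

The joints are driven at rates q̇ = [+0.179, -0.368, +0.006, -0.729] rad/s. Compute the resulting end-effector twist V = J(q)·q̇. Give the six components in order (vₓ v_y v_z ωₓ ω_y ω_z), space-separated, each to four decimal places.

o_n = [-0.3104, 0.0163, -1.7691]
J₁: ẑ×o_n = [-0.0163, -0.3104, 0.0000], ω = ẑ
J2: z=[0.6157, 0.7880, 0.0000] o=[-0.3073, 0.2401, 0.0000] → [-1.3940, 1.0891, -0.1353, 0.6157, 0.7880, 0.0000]
J3: z=[-0.6609, 0.5163, -0.5446] o=[0.0189, -0.0147, -0.6374] → [-0.5674, -0.5686, 0.1495, -0.6609, 0.5163, -0.5446]
J4: z=[-0.6609, 0.5163, -0.5446] o=[-0.4836, -0.3124, -1.3197] → [-0.0530, -0.3913, -0.3067, -0.6609, 0.5163, -0.5446]
V = J·q̇ = [0.5453, -0.1745, 0.2743, 0.2513, -0.6633, 0.5728]

0.5453 -0.1745 0.2743 0.2513 -0.6633 0.5728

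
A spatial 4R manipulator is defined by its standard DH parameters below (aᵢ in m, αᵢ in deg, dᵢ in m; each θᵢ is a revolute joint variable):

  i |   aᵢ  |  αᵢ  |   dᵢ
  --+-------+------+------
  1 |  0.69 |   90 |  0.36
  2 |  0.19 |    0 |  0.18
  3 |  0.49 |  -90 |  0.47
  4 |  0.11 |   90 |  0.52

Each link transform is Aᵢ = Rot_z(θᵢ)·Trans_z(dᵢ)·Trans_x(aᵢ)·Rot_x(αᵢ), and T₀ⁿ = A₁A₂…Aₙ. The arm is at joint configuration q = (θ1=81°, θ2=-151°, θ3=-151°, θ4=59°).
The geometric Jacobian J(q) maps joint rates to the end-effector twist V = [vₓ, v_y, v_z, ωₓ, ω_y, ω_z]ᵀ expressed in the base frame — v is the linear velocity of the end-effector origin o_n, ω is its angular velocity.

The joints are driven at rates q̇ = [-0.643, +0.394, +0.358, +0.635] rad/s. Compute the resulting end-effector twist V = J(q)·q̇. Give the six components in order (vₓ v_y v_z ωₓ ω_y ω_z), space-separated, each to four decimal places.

o_n = [0.6071, 0.2810, 1.0070]
J₁: ẑ×o_n = [-0.2810, 0.6071, 0.0000], ω = ẑ
J2: z=[0.9877, -0.1564, 0.0000] o=[0.1079, 0.6815, 0.3600] → [-0.1012, -0.6391, -0.3175, 0.9877, -0.1564, 0.0000]
J3: z=[0.9877, -0.1564, 0.0000] o=[0.2597, 0.4892, 0.2679] → [-0.1156, -0.7300, -0.1513, 0.9877, -0.1564, 0.0000]
J4: z=[-0.1327, -0.8376, 0.5299] o=[0.7646, 0.6722, 0.6834] → [-0.0638, -0.0405, -0.0800, -0.1327, -0.8376, 0.5299]
V = J·q̇ = [0.0589, -0.9293, -0.2300, 0.6585, -0.6495, -0.3065]

0.0589 -0.9293 -0.2300 0.6585 -0.6495 -0.3065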